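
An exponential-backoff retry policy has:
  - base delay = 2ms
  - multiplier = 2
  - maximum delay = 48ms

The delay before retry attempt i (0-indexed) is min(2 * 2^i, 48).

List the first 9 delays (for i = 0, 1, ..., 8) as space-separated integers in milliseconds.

Computing each delay:
  i=0: min(2*2^0, 48) = 2
  i=1: min(2*2^1, 48) = 4
  i=2: min(2*2^2, 48) = 8
  i=3: min(2*2^3, 48) = 16
  i=4: min(2*2^4, 48) = 32
  i=5: min(2*2^5, 48) = 48
  i=6: min(2*2^6, 48) = 48
  i=7: min(2*2^7, 48) = 48
  i=8: min(2*2^8, 48) = 48

Answer: 2 4 8 16 32 48 48 48 48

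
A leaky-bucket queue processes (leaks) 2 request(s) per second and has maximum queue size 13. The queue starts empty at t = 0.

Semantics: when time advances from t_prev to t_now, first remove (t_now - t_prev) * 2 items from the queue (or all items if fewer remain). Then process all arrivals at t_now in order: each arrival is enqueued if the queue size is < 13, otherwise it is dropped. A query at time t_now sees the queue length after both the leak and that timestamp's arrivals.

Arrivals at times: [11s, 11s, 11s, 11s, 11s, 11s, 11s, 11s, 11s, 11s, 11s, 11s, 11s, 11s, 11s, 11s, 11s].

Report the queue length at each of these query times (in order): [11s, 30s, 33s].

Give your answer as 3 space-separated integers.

Answer: 13 0 0

Derivation:
Queue lengths at query times:
  query t=11s: backlog = 13
  query t=30s: backlog = 0
  query t=33s: backlog = 0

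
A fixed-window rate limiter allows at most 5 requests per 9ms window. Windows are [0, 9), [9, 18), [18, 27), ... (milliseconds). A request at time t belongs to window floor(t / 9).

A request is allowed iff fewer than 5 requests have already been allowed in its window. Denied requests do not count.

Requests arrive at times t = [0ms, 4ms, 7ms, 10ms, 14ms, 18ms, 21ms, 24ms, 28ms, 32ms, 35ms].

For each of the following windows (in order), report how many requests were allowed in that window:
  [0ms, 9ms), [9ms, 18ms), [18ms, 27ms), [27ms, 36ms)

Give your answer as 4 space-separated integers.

Processing requests:
  req#1 t=0ms (window 0): ALLOW
  req#2 t=4ms (window 0): ALLOW
  req#3 t=7ms (window 0): ALLOW
  req#4 t=10ms (window 1): ALLOW
  req#5 t=14ms (window 1): ALLOW
  req#6 t=18ms (window 2): ALLOW
  req#7 t=21ms (window 2): ALLOW
  req#8 t=24ms (window 2): ALLOW
  req#9 t=28ms (window 3): ALLOW
  req#10 t=32ms (window 3): ALLOW
  req#11 t=35ms (window 3): ALLOW

Allowed counts by window: 3 2 3 3

Answer: 3 2 3 3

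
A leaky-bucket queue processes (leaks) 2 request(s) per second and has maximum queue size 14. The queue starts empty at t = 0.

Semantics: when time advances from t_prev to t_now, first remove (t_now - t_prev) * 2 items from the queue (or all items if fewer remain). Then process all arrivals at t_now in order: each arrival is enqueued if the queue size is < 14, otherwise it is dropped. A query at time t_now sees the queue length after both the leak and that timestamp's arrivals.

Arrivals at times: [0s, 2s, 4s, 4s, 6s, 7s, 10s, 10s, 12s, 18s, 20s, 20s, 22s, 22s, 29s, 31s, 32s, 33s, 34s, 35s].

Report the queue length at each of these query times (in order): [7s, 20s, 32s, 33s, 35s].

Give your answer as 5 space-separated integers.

Answer: 1 2 1 1 1

Derivation:
Queue lengths at query times:
  query t=7s: backlog = 1
  query t=20s: backlog = 2
  query t=32s: backlog = 1
  query t=33s: backlog = 1
  query t=35s: backlog = 1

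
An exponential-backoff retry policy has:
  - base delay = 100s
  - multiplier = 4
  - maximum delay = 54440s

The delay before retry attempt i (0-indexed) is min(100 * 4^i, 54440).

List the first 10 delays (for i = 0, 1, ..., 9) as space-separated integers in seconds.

Answer: 100 400 1600 6400 25600 54440 54440 54440 54440 54440

Derivation:
Computing each delay:
  i=0: min(100*4^0, 54440) = 100
  i=1: min(100*4^1, 54440) = 400
  i=2: min(100*4^2, 54440) = 1600
  i=3: min(100*4^3, 54440) = 6400
  i=4: min(100*4^4, 54440) = 25600
  i=5: min(100*4^5, 54440) = 54440
  i=6: min(100*4^6, 54440) = 54440
  i=7: min(100*4^7, 54440) = 54440
  i=8: min(100*4^8, 54440) = 54440
  i=9: min(100*4^9, 54440) = 54440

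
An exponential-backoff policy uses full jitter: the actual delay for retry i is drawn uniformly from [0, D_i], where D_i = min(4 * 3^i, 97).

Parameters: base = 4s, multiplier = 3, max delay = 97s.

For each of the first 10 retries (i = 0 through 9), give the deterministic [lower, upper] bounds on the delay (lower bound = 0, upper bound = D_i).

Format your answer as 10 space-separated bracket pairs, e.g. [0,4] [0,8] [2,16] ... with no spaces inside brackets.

Computing bounds per retry:
  i=0: D_i=min(4*3^0,97)=4, bounds=[0,4]
  i=1: D_i=min(4*3^1,97)=12, bounds=[0,12]
  i=2: D_i=min(4*3^2,97)=36, bounds=[0,36]
  i=3: D_i=min(4*3^3,97)=97, bounds=[0,97]
  i=4: D_i=min(4*3^4,97)=97, bounds=[0,97]
  i=5: D_i=min(4*3^5,97)=97, bounds=[0,97]
  i=6: D_i=min(4*3^6,97)=97, bounds=[0,97]
  i=7: D_i=min(4*3^7,97)=97, bounds=[0,97]
  i=8: D_i=min(4*3^8,97)=97, bounds=[0,97]
  i=9: D_i=min(4*3^9,97)=97, bounds=[0,97]

Answer: [0,4] [0,12] [0,36] [0,97] [0,97] [0,97] [0,97] [0,97] [0,97] [0,97]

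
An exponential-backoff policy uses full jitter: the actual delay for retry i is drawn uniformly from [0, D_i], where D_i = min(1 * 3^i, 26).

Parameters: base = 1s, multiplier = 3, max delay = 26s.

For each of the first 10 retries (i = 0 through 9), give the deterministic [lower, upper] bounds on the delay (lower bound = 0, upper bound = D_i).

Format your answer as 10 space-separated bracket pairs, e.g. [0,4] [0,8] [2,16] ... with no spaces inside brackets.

Computing bounds per retry:
  i=0: D_i=min(1*3^0,26)=1, bounds=[0,1]
  i=1: D_i=min(1*3^1,26)=3, bounds=[0,3]
  i=2: D_i=min(1*3^2,26)=9, bounds=[0,9]
  i=3: D_i=min(1*3^3,26)=26, bounds=[0,26]
  i=4: D_i=min(1*3^4,26)=26, bounds=[0,26]
  i=5: D_i=min(1*3^5,26)=26, bounds=[0,26]
  i=6: D_i=min(1*3^6,26)=26, bounds=[0,26]
  i=7: D_i=min(1*3^7,26)=26, bounds=[0,26]
  i=8: D_i=min(1*3^8,26)=26, bounds=[0,26]
  i=9: D_i=min(1*3^9,26)=26, bounds=[0,26]

Answer: [0,1] [0,3] [0,9] [0,26] [0,26] [0,26] [0,26] [0,26] [0,26] [0,26]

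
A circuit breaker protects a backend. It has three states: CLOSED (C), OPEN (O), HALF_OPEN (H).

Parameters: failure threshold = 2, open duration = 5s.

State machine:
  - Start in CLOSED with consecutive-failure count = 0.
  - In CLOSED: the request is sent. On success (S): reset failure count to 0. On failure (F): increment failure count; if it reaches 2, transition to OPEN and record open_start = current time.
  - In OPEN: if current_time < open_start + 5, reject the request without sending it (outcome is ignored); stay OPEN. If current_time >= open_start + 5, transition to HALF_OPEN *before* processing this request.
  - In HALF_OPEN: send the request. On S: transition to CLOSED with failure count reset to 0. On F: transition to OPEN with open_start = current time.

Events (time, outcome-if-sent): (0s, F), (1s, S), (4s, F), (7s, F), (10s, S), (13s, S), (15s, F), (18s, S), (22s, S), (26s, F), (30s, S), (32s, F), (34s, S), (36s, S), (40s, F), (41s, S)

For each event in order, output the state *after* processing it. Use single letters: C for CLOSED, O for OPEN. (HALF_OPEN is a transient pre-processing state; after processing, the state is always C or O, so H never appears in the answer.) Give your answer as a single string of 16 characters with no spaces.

State after each event:
  event#1 t=0s outcome=F: state=CLOSED
  event#2 t=1s outcome=S: state=CLOSED
  event#3 t=4s outcome=F: state=CLOSED
  event#4 t=7s outcome=F: state=OPEN
  event#5 t=10s outcome=S: state=OPEN
  event#6 t=13s outcome=S: state=CLOSED
  event#7 t=15s outcome=F: state=CLOSED
  event#8 t=18s outcome=S: state=CLOSED
  event#9 t=22s outcome=S: state=CLOSED
  event#10 t=26s outcome=F: state=CLOSED
  event#11 t=30s outcome=S: state=CLOSED
  event#12 t=32s outcome=F: state=CLOSED
  event#13 t=34s outcome=S: state=CLOSED
  event#14 t=36s outcome=S: state=CLOSED
  event#15 t=40s outcome=F: state=CLOSED
  event#16 t=41s outcome=S: state=CLOSED

Answer: CCCOOCCCCCCCCCCC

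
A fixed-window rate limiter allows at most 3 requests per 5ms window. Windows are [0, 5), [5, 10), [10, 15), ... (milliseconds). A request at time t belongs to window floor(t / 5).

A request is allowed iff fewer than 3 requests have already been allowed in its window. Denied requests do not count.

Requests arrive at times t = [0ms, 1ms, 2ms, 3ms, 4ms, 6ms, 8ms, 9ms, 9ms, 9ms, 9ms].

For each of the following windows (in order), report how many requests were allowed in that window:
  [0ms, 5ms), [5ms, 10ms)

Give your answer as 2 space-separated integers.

Processing requests:
  req#1 t=0ms (window 0): ALLOW
  req#2 t=1ms (window 0): ALLOW
  req#3 t=2ms (window 0): ALLOW
  req#4 t=3ms (window 0): DENY
  req#5 t=4ms (window 0): DENY
  req#6 t=6ms (window 1): ALLOW
  req#7 t=8ms (window 1): ALLOW
  req#8 t=9ms (window 1): ALLOW
  req#9 t=9ms (window 1): DENY
  req#10 t=9ms (window 1): DENY
  req#11 t=9ms (window 1): DENY

Allowed counts by window: 3 3

Answer: 3 3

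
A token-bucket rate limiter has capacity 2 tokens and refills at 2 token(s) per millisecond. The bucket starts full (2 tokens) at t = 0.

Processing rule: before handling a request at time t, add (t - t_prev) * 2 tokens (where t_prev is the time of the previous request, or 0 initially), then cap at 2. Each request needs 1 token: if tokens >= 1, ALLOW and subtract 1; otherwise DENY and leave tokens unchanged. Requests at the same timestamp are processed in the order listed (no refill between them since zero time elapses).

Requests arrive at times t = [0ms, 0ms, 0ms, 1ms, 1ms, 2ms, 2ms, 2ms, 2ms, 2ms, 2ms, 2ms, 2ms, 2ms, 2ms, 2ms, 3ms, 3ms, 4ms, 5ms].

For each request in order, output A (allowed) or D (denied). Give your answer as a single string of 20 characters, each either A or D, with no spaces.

Answer: AADAAAADDDDDDDDDAAAA

Derivation:
Simulating step by step:
  req#1 t=0ms: ALLOW
  req#2 t=0ms: ALLOW
  req#3 t=0ms: DENY
  req#4 t=1ms: ALLOW
  req#5 t=1ms: ALLOW
  req#6 t=2ms: ALLOW
  req#7 t=2ms: ALLOW
  req#8 t=2ms: DENY
  req#9 t=2ms: DENY
  req#10 t=2ms: DENY
  req#11 t=2ms: DENY
  req#12 t=2ms: DENY
  req#13 t=2ms: DENY
  req#14 t=2ms: DENY
  req#15 t=2ms: DENY
  req#16 t=2ms: DENY
  req#17 t=3ms: ALLOW
  req#18 t=3ms: ALLOW
  req#19 t=4ms: ALLOW
  req#20 t=5ms: ALLOW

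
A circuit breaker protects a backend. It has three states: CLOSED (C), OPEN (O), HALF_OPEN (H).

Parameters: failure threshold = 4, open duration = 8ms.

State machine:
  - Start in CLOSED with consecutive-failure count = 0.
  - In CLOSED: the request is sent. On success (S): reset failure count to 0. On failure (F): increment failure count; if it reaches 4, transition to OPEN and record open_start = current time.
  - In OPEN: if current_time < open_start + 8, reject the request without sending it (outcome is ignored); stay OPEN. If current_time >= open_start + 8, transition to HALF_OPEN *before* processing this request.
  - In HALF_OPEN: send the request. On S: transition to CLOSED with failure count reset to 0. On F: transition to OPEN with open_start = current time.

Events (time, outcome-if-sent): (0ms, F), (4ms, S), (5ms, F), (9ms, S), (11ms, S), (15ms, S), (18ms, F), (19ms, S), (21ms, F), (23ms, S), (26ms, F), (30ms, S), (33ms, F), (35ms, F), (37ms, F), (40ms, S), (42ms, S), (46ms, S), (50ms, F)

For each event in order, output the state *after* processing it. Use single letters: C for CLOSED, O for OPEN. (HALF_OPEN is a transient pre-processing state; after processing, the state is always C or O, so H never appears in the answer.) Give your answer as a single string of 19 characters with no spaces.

Answer: CCCCCCCCCCCCCCCCCCC

Derivation:
State after each event:
  event#1 t=0ms outcome=F: state=CLOSED
  event#2 t=4ms outcome=S: state=CLOSED
  event#3 t=5ms outcome=F: state=CLOSED
  event#4 t=9ms outcome=S: state=CLOSED
  event#5 t=11ms outcome=S: state=CLOSED
  event#6 t=15ms outcome=S: state=CLOSED
  event#7 t=18ms outcome=F: state=CLOSED
  event#8 t=19ms outcome=S: state=CLOSED
  event#9 t=21ms outcome=F: state=CLOSED
  event#10 t=23ms outcome=S: state=CLOSED
  event#11 t=26ms outcome=F: state=CLOSED
  event#12 t=30ms outcome=S: state=CLOSED
  event#13 t=33ms outcome=F: state=CLOSED
  event#14 t=35ms outcome=F: state=CLOSED
  event#15 t=37ms outcome=F: state=CLOSED
  event#16 t=40ms outcome=S: state=CLOSED
  event#17 t=42ms outcome=S: state=CLOSED
  event#18 t=46ms outcome=S: state=CLOSED
  event#19 t=50ms outcome=F: state=CLOSED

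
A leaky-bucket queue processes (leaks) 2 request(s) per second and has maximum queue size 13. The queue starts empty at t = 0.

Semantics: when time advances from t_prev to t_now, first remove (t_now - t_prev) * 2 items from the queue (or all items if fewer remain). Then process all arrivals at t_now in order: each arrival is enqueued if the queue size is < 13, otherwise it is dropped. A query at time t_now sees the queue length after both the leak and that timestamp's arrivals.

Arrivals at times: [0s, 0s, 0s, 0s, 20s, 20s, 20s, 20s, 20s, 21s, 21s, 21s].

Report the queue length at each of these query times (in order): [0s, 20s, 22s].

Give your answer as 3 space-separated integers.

Queue lengths at query times:
  query t=0s: backlog = 4
  query t=20s: backlog = 5
  query t=22s: backlog = 4

Answer: 4 5 4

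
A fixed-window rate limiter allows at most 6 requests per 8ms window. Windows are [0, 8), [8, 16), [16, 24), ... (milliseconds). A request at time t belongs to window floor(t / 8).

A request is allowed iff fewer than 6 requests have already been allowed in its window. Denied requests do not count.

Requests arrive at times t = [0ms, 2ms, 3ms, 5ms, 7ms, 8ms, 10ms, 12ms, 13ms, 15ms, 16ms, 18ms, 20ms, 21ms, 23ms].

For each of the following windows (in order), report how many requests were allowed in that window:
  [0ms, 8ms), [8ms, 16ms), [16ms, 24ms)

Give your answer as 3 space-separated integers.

Processing requests:
  req#1 t=0ms (window 0): ALLOW
  req#2 t=2ms (window 0): ALLOW
  req#3 t=3ms (window 0): ALLOW
  req#4 t=5ms (window 0): ALLOW
  req#5 t=7ms (window 0): ALLOW
  req#6 t=8ms (window 1): ALLOW
  req#7 t=10ms (window 1): ALLOW
  req#8 t=12ms (window 1): ALLOW
  req#9 t=13ms (window 1): ALLOW
  req#10 t=15ms (window 1): ALLOW
  req#11 t=16ms (window 2): ALLOW
  req#12 t=18ms (window 2): ALLOW
  req#13 t=20ms (window 2): ALLOW
  req#14 t=21ms (window 2): ALLOW
  req#15 t=23ms (window 2): ALLOW

Allowed counts by window: 5 5 5

Answer: 5 5 5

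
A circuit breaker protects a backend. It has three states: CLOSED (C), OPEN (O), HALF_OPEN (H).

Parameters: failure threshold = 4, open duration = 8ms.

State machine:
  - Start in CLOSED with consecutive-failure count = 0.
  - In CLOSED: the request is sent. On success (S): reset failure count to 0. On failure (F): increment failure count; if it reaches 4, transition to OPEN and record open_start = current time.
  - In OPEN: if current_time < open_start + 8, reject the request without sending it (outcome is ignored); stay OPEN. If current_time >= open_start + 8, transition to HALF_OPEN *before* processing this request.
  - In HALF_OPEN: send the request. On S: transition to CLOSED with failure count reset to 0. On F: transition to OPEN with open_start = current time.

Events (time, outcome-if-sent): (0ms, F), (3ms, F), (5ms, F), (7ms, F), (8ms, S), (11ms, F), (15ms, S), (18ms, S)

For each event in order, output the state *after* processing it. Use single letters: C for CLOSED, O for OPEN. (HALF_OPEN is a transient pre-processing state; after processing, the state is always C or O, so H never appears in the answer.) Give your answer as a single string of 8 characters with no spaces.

State after each event:
  event#1 t=0ms outcome=F: state=CLOSED
  event#2 t=3ms outcome=F: state=CLOSED
  event#3 t=5ms outcome=F: state=CLOSED
  event#4 t=7ms outcome=F: state=OPEN
  event#5 t=8ms outcome=S: state=OPEN
  event#6 t=11ms outcome=F: state=OPEN
  event#7 t=15ms outcome=S: state=CLOSED
  event#8 t=18ms outcome=S: state=CLOSED

Answer: CCCOOOCC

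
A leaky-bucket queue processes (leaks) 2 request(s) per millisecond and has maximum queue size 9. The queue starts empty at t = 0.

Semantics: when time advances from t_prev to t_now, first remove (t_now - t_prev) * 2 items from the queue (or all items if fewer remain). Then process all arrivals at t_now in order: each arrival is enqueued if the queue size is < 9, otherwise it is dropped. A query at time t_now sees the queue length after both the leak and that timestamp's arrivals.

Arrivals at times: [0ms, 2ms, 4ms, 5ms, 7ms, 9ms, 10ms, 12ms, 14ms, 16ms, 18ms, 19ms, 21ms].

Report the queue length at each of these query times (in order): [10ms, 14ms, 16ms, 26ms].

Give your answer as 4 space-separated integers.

Queue lengths at query times:
  query t=10ms: backlog = 1
  query t=14ms: backlog = 1
  query t=16ms: backlog = 1
  query t=26ms: backlog = 0

Answer: 1 1 1 0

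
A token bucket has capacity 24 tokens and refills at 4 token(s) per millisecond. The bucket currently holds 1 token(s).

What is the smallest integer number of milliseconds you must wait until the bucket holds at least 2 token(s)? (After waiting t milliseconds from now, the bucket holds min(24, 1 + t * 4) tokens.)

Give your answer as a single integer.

Answer: 1

Derivation:
Need 1 + t * 4 >= 2, so t >= 1/4.
Smallest integer t = ceil(1/4) = 1.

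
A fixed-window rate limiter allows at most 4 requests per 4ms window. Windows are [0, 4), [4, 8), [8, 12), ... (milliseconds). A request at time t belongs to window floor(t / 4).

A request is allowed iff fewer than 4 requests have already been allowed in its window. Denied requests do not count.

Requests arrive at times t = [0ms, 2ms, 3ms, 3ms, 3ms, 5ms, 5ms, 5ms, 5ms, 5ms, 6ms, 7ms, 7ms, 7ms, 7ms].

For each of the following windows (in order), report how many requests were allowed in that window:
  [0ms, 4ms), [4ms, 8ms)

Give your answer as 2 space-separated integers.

Processing requests:
  req#1 t=0ms (window 0): ALLOW
  req#2 t=2ms (window 0): ALLOW
  req#3 t=3ms (window 0): ALLOW
  req#4 t=3ms (window 0): ALLOW
  req#5 t=3ms (window 0): DENY
  req#6 t=5ms (window 1): ALLOW
  req#7 t=5ms (window 1): ALLOW
  req#8 t=5ms (window 1): ALLOW
  req#9 t=5ms (window 1): ALLOW
  req#10 t=5ms (window 1): DENY
  req#11 t=6ms (window 1): DENY
  req#12 t=7ms (window 1): DENY
  req#13 t=7ms (window 1): DENY
  req#14 t=7ms (window 1): DENY
  req#15 t=7ms (window 1): DENY

Allowed counts by window: 4 4

Answer: 4 4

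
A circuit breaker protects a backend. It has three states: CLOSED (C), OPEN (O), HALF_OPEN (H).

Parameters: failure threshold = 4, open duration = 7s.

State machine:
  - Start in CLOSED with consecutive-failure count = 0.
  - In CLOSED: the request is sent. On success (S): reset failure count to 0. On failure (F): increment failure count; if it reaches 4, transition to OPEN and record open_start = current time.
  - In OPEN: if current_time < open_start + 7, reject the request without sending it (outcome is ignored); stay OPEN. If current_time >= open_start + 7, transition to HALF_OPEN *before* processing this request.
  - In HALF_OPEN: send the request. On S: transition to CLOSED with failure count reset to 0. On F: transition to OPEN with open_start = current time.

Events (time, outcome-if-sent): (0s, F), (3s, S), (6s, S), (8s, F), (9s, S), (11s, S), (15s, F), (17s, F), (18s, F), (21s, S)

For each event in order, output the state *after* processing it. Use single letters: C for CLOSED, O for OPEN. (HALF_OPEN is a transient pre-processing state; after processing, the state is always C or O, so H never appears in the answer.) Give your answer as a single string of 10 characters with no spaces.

Answer: CCCCCCCCCC

Derivation:
State after each event:
  event#1 t=0s outcome=F: state=CLOSED
  event#2 t=3s outcome=S: state=CLOSED
  event#3 t=6s outcome=S: state=CLOSED
  event#4 t=8s outcome=F: state=CLOSED
  event#5 t=9s outcome=S: state=CLOSED
  event#6 t=11s outcome=S: state=CLOSED
  event#7 t=15s outcome=F: state=CLOSED
  event#8 t=17s outcome=F: state=CLOSED
  event#9 t=18s outcome=F: state=CLOSED
  event#10 t=21s outcome=S: state=CLOSED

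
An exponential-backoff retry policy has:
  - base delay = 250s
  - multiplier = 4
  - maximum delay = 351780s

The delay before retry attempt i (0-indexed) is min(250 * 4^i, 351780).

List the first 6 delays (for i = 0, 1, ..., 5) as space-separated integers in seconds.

Answer: 250 1000 4000 16000 64000 256000

Derivation:
Computing each delay:
  i=0: min(250*4^0, 351780) = 250
  i=1: min(250*4^1, 351780) = 1000
  i=2: min(250*4^2, 351780) = 4000
  i=3: min(250*4^3, 351780) = 16000
  i=4: min(250*4^4, 351780) = 64000
  i=5: min(250*4^5, 351780) = 256000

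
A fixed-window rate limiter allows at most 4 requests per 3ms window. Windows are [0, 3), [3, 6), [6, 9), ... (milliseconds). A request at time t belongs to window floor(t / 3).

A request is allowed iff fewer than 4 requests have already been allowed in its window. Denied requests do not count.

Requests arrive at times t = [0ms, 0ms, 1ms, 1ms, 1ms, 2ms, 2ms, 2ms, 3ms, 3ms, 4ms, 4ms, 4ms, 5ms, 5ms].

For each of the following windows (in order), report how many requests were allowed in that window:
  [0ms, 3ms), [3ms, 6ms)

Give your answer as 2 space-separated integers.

Answer: 4 4

Derivation:
Processing requests:
  req#1 t=0ms (window 0): ALLOW
  req#2 t=0ms (window 0): ALLOW
  req#3 t=1ms (window 0): ALLOW
  req#4 t=1ms (window 0): ALLOW
  req#5 t=1ms (window 0): DENY
  req#6 t=2ms (window 0): DENY
  req#7 t=2ms (window 0): DENY
  req#8 t=2ms (window 0): DENY
  req#9 t=3ms (window 1): ALLOW
  req#10 t=3ms (window 1): ALLOW
  req#11 t=4ms (window 1): ALLOW
  req#12 t=4ms (window 1): ALLOW
  req#13 t=4ms (window 1): DENY
  req#14 t=5ms (window 1): DENY
  req#15 t=5ms (window 1): DENY

Allowed counts by window: 4 4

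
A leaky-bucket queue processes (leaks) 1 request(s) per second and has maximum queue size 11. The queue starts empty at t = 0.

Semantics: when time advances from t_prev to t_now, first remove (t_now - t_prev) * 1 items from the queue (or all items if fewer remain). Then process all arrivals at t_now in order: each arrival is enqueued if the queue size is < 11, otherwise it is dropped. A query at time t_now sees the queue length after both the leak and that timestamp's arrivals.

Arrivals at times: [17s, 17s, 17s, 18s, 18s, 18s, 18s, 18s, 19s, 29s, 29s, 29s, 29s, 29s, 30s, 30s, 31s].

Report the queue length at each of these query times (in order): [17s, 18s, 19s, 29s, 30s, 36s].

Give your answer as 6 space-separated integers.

Answer: 3 7 7 5 6 1

Derivation:
Queue lengths at query times:
  query t=17s: backlog = 3
  query t=18s: backlog = 7
  query t=19s: backlog = 7
  query t=29s: backlog = 5
  query t=30s: backlog = 6
  query t=36s: backlog = 1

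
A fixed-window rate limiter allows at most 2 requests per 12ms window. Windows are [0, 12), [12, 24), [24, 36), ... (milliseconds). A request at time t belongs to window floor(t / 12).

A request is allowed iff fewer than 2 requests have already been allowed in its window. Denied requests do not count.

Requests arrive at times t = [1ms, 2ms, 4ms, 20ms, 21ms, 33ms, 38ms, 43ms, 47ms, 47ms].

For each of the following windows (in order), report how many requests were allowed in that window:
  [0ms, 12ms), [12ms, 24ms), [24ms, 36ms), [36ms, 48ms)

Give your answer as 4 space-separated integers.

Processing requests:
  req#1 t=1ms (window 0): ALLOW
  req#2 t=2ms (window 0): ALLOW
  req#3 t=4ms (window 0): DENY
  req#4 t=20ms (window 1): ALLOW
  req#5 t=21ms (window 1): ALLOW
  req#6 t=33ms (window 2): ALLOW
  req#7 t=38ms (window 3): ALLOW
  req#8 t=43ms (window 3): ALLOW
  req#9 t=47ms (window 3): DENY
  req#10 t=47ms (window 3): DENY

Allowed counts by window: 2 2 1 2

Answer: 2 2 1 2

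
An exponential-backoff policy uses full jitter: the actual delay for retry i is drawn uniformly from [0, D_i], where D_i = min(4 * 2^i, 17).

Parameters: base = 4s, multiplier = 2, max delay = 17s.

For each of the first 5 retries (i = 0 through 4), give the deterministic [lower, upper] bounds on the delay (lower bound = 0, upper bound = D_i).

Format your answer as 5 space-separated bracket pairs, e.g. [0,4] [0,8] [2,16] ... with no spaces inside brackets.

Answer: [0,4] [0,8] [0,16] [0,17] [0,17]

Derivation:
Computing bounds per retry:
  i=0: D_i=min(4*2^0,17)=4, bounds=[0,4]
  i=1: D_i=min(4*2^1,17)=8, bounds=[0,8]
  i=2: D_i=min(4*2^2,17)=16, bounds=[0,16]
  i=3: D_i=min(4*2^3,17)=17, bounds=[0,17]
  i=4: D_i=min(4*2^4,17)=17, bounds=[0,17]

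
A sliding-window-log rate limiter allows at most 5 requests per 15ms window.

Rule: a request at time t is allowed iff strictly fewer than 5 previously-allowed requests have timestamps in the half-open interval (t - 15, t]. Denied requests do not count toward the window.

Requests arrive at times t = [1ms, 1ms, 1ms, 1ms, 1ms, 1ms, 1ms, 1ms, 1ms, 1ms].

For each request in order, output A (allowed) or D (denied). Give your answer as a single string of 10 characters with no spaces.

Tracking allowed requests in the window:
  req#1 t=1ms: ALLOW
  req#2 t=1ms: ALLOW
  req#3 t=1ms: ALLOW
  req#4 t=1ms: ALLOW
  req#5 t=1ms: ALLOW
  req#6 t=1ms: DENY
  req#7 t=1ms: DENY
  req#8 t=1ms: DENY
  req#9 t=1ms: DENY
  req#10 t=1ms: DENY

Answer: AAAAADDDDD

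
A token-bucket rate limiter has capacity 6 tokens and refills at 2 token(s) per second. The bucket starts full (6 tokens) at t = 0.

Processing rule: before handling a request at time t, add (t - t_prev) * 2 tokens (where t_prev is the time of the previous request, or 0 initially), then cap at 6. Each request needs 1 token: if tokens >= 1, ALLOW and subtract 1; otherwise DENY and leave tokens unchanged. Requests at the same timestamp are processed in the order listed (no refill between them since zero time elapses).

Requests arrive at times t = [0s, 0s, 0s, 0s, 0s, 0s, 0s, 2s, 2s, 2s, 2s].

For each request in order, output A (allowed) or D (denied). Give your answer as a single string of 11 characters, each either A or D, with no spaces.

Answer: AAAAAADAAAA

Derivation:
Simulating step by step:
  req#1 t=0s: ALLOW
  req#2 t=0s: ALLOW
  req#3 t=0s: ALLOW
  req#4 t=0s: ALLOW
  req#5 t=0s: ALLOW
  req#6 t=0s: ALLOW
  req#7 t=0s: DENY
  req#8 t=2s: ALLOW
  req#9 t=2s: ALLOW
  req#10 t=2s: ALLOW
  req#11 t=2s: ALLOW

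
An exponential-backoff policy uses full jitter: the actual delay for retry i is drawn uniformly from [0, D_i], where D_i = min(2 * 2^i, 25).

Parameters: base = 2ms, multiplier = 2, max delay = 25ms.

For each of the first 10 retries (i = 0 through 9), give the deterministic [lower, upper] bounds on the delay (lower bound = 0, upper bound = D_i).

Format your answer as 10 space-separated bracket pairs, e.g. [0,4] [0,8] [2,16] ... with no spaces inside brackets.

Answer: [0,2] [0,4] [0,8] [0,16] [0,25] [0,25] [0,25] [0,25] [0,25] [0,25]

Derivation:
Computing bounds per retry:
  i=0: D_i=min(2*2^0,25)=2, bounds=[0,2]
  i=1: D_i=min(2*2^1,25)=4, bounds=[0,4]
  i=2: D_i=min(2*2^2,25)=8, bounds=[0,8]
  i=3: D_i=min(2*2^3,25)=16, bounds=[0,16]
  i=4: D_i=min(2*2^4,25)=25, bounds=[0,25]
  i=5: D_i=min(2*2^5,25)=25, bounds=[0,25]
  i=6: D_i=min(2*2^6,25)=25, bounds=[0,25]
  i=7: D_i=min(2*2^7,25)=25, bounds=[0,25]
  i=8: D_i=min(2*2^8,25)=25, bounds=[0,25]
  i=9: D_i=min(2*2^9,25)=25, bounds=[0,25]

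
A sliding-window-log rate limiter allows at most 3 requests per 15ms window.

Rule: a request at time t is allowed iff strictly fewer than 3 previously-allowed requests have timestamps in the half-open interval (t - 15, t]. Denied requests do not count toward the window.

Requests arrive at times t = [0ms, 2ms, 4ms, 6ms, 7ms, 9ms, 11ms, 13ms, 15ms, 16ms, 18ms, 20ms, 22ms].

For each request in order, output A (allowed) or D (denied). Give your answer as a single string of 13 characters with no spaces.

Tracking allowed requests in the window:
  req#1 t=0ms: ALLOW
  req#2 t=2ms: ALLOW
  req#3 t=4ms: ALLOW
  req#4 t=6ms: DENY
  req#5 t=7ms: DENY
  req#6 t=9ms: DENY
  req#7 t=11ms: DENY
  req#8 t=13ms: DENY
  req#9 t=15ms: ALLOW
  req#10 t=16ms: DENY
  req#11 t=18ms: ALLOW
  req#12 t=20ms: ALLOW
  req#13 t=22ms: DENY

Answer: AAADDDDDADAAD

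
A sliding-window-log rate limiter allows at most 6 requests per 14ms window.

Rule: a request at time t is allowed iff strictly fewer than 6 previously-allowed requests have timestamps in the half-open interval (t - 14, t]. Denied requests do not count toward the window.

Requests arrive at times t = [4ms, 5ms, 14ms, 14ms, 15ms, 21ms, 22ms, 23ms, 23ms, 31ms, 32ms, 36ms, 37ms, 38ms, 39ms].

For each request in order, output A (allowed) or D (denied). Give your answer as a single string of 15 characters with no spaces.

Answer: AAAAAAAADAAAAAA

Derivation:
Tracking allowed requests in the window:
  req#1 t=4ms: ALLOW
  req#2 t=5ms: ALLOW
  req#3 t=14ms: ALLOW
  req#4 t=14ms: ALLOW
  req#5 t=15ms: ALLOW
  req#6 t=21ms: ALLOW
  req#7 t=22ms: ALLOW
  req#8 t=23ms: ALLOW
  req#9 t=23ms: DENY
  req#10 t=31ms: ALLOW
  req#11 t=32ms: ALLOW
  req#12 t=36ms: ALLOW
  req#13 t=37ms: ALLOW
  req#14 t=38ms: ALLOW
  req#15 t=39ms: ALLOW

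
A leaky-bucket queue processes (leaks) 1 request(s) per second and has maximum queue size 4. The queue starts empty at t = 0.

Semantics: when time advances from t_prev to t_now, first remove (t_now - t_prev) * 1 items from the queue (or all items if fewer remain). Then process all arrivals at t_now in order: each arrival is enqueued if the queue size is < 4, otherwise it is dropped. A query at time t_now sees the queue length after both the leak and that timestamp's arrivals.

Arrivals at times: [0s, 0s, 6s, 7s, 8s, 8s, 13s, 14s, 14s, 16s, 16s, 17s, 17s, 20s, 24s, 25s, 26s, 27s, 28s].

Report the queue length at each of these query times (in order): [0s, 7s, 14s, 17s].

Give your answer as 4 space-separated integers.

Answer: 2 1 2 3

Derivation:
Queue lengths at query times:
  query t=0s: backlog = 2
  query t=7s: backlog = 1
  query t=14s: backlog = 2
  query t=17s: backlog = 3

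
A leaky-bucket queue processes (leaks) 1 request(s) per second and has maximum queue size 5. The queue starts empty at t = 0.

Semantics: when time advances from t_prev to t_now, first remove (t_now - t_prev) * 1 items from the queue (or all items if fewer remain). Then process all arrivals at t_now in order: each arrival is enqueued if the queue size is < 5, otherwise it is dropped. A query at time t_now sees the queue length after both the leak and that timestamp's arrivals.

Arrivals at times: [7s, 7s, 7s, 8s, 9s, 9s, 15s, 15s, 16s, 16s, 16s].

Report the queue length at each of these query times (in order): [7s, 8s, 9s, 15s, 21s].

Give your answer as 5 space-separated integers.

Answer: 3 3 4 2 0

Derivation:
Queue lengths at query times:
  query t=7s: backlog = 3
  query t=8s: backlog = 3
  query t=9s: backlog = 4
  query t=15s: backlog = 2
  query t=21s: backlog = 0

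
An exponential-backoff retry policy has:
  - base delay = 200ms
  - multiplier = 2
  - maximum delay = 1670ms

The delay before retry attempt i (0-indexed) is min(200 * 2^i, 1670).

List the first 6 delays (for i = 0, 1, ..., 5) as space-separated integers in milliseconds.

Computing each delay:
  i=0: min(200*2^0, 1670) = 200
  i=1: min(200*2^1, 1670) = 400
  i=2: min(200*2^2, 1670) = 800
  i=3: min(200*2^3, 1670) = 1600
  i=4: min(200*2^4, 1670) = 1670
  i=5: min(200*2^5, 1670) = 1670

Answer: 200 400 800 1600 1670 1670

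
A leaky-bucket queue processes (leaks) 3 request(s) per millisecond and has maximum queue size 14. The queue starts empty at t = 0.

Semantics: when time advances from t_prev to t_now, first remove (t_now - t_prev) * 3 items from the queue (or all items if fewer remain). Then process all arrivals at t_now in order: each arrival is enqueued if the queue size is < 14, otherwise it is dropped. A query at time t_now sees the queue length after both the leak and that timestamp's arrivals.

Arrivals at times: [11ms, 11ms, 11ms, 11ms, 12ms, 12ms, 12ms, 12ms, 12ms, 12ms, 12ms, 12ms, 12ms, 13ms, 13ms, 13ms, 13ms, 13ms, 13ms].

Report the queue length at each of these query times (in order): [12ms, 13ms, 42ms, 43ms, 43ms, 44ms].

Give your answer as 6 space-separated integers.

Answer: 10 13 0 0 0 0

Derivation:
Queue lengths at query times:
  query t=12ms: backlog = 10
  query t=13ms: backlog = 13
  query t=42ms: backlog = 0
  query t=43ms: backlog = 0
  query t=43ms: backlog = 0
  query t=44ms: backlog = 0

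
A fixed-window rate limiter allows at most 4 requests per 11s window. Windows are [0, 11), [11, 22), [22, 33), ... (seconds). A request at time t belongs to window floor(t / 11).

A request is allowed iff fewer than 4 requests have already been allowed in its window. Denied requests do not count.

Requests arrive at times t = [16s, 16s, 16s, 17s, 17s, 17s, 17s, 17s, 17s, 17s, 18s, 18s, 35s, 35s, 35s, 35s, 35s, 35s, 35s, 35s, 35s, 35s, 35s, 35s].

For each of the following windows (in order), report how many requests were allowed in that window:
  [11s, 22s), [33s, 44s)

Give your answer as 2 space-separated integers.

Processing requests:
  req#1 t=16s (window 1): ALLOW
  req#2 t=16s (window 1): ALLOW
  req#3 t=16s (window 1): ALLOW
  req#4 t=17s (window 1): ALLOW
  req#5 t=17s (window 1): DENY
  req#6 t=17s (window 1): DENY
  req#7 t=17s (window 1): DENY
  req#8 t=17s (window 1): DENY
  req#9 t=17s (window 1): DENY
  req#10 t=17s (window 1): DENY
  req#11 t=18s (window 1): DENY
  req#12 t=18s (window 1): DENY
  req#13 t=35s (window 3): ALLOW
  req#14 t=35s (window 3): ALLOW
  req#15 t=35s (window 3): ALLOW
  req#16 t=35s (window 3): ALLOW
  req#17 t=35s (window 3): DENY
  req#18 t=35s (window 3): DENY
  req#19 t=35s (window 3): DENY
  req#20 t=35s (window 3): DENY
  req#21 t=35s (window 3): DENY
  req#22 t=35s (window 3): DENY
  req#23 t=35s (window 3): DENY
  req#24 t=35s (window 3): DENY

Allowed counts by window: 4 4

Answer: 4 4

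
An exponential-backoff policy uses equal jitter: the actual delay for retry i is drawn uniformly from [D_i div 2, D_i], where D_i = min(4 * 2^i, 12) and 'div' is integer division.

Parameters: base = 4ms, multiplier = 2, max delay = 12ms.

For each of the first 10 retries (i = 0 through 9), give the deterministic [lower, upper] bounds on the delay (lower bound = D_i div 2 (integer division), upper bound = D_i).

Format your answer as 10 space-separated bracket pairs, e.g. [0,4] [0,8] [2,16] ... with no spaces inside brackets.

Computing bounds per retry:
  i=0: D_i=min(4*2^0,12)=4, bounds=[2,4]
  i=1: D_i=min(4*2^1,12)=8, bounds=[4,8]
  i=2: D_i=min(4*2^2,12)=12, bounds=[6,12]
  i=3: D_i=min(4*2^3,12)=12, bounds=[6,12]
  i=4: D_i=min(4*2^4,12)=12, bounds=[6,12]
  i=5: D_i=min(4*2^5,12)=12, bounds=[6,12]
  i=6: D_i=min(4*2^6,12)=12, bounds=[6,12]
  i=7: D_i=min(4*2^7,12)=12, bounds=[6,12]
  i=8: D_i=min(4*2^8,12)=12, bounds=[6,12]
  i=9: D_i=min(4*2^9,12)=12, bounds=[6,12]

Answer: [2,4] [4,8] [6,12] [6,12] [6,12] [6,12] [6,12] [6,12] [6,12] [6,12]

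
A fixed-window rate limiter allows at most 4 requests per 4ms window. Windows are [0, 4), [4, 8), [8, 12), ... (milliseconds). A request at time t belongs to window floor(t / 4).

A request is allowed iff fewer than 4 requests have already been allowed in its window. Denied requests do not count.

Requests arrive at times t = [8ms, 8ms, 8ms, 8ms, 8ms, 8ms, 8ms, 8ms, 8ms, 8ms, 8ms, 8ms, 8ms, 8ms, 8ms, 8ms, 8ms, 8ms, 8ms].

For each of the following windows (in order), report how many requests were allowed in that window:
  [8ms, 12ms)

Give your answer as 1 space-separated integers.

Processing requests:
  req#1 t=8ms (window 2): ALLOW
  req#2 t=8ms (window 2): ALLOW
  req#3 t=8ms (window 2): ALLOW
  req#4 t=8ms (window 2): ALLOW
  req#5 t=8ms (window 2): DENY
  req#6 t=8ms (window 2): DENY
  req#7 t=8ms (window 2): DENY
  req#8 t=8ms (window 2): DENY
  req#9 t=8ms (window 2): DENY
  req#10 t=8ms (window 2): DENY
  req#11 t=8ms (window 2): DENY
  req#12 t=8ms (window 2): DENY
  req#13 t=8ms (window 2): DENY
  req#14 t=8ms (window 2): DENY
  req#15 t=8ms (window 2): DENY
  req#16 t=8ms (window 2): DENY
  req#17 t=8ms (window 2): DENY
  req#18 t=8ms (window 2): DENY
  req#19 t=8ms (window 2): DENY

Allowed counts by window: 4

Answer: 4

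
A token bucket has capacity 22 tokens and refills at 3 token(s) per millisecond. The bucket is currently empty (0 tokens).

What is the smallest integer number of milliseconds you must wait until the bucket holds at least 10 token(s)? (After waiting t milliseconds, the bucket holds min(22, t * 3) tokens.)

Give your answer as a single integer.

Answer: 4

Derivation:
Need t * 3 >= 10, so t >= 10/3.
Smallest integer t = ceil(10/3) = 4.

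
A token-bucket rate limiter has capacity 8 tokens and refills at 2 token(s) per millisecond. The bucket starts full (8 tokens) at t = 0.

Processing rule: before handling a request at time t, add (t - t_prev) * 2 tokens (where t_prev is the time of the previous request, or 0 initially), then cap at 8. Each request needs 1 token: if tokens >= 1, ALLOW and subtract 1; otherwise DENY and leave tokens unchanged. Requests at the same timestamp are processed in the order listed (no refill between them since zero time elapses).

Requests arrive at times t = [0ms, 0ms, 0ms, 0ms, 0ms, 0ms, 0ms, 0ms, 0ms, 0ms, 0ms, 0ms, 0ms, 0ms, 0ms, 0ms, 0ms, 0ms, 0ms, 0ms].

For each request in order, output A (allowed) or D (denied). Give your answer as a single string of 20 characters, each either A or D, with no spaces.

Simulating step by step:
  req#1 t=0ms: ALLOW
  req#2 t=0ms: ALLOW
  req#3 t=0ms: ALLOW
  req#4 t=0ms: ALLOW
  req#5 t=0ms: ALLOW
  req#6 t=0ms: ALLOW
  req#7 t=0ms: ALLOW
  req#8 t=0ms: ALLOW
  req#9 t=0ms: DENY
  req#10 t=0ms: DENY
  req#11 t=0ms: DENY
  req#12 t=0ms: DENY
  req#13 t=0ms: DENY
  req#14 t=0ms: DENY
  req#15 t=0ms: DENY
  req#16 t=0ms: DENY
  req#17 t=0ms: DENY
  req#18 t=0ms: DENY
  req#19 t=0ms: DENY
  req#20 t=0ms: DENY

Answer: AAAAAAAADDDDDDDDDDDD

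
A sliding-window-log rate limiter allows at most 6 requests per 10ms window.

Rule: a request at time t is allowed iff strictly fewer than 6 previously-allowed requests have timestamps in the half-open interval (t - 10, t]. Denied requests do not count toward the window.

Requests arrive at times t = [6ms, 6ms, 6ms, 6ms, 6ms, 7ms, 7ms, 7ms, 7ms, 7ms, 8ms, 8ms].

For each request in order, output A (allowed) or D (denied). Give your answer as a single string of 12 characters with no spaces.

Answer: AAAAAADDDDDD

Derivation:
Tracking allowed requests in the window:
  req#1 t=6ms: ALLOW
  req#2 t=6ms: ALLOW
  req#3 t=6ms: ALLOW
  req#4 t=6ms: ALLOW
  req#5 t=6ms: ALLOW
  req#6 t=7ms: ALLOW
  req#7 t=7ms: DENY
  req#8 t=7ms: DENY
  req#9 t=7ms: DENY
  req#10 t=7ms: DENY
  req#11 t=8ms: DENY
  req#12 t=8ms: DENY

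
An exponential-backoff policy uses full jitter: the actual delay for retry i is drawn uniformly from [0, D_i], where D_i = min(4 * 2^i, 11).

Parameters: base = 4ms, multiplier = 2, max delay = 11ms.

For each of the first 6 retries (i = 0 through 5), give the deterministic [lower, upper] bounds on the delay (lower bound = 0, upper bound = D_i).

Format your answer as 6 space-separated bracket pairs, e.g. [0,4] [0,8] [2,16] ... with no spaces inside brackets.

Answer: [0,4] [0,8] [0,11] [0,11] [0,11] [0,11]

Derivation:
Computing bounds per retry:
  i=0: D_i=min(4*2^0,11)=4, bounds=[0,4]
  i=1: D_i=min(4*2^1,11)=8, bounds=[0,8]
  i=2: D_i=min(4*2^2,11)=11, bounds=[0,11]
  i=3: D_i=min(4*2^3,11)=11, bounds=[0,11]
  i=4: D_i=min(4*2^4,11)=11, bounds=[0,11]
  i=5: D_i=min(4*2^5,11)=11, bounds=[0,11]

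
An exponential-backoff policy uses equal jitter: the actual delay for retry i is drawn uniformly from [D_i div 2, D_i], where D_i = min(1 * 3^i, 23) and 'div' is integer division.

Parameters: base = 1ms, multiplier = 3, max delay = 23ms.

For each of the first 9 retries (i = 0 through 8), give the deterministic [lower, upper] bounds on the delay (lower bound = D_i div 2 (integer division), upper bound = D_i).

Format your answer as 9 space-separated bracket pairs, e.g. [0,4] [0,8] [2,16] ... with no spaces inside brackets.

Answer: [0,1] [1,3] [4,9] [11,23] [11,23] [11,23] [11,23] [11,23] [11,23]

Derivation:
Computing bounds per retry:
  i=0: D_i=min(1*3^0,23)=1, bounds=[0,1]
  i=1: D_i=min(1*3^1,23)=3, bounds=[1,3]
  i=2: D_i=min(1*3^2,23)=9, bounds=[4,9]
  i=3: D_i=min(1*3^3,23)=23, bounds=[11,23]
  i=4: D_i=min(1*3^4,23)=23, bounds=[11,23]
  i=5: D_i=min(1*3^5,23)=23, bounds=[11,23]
  i=6: D_i=min(1*3^6,23)=23, bounds=[11,23]
  i=7: D_i=min(1*3^7,23)=23, bounds=[11,23]
  i=8: D_i=min(1*3^8,23)=23, bounds=[11,23]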